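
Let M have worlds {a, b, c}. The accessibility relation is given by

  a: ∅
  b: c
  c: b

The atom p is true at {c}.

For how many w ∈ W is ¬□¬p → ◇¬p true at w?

a: ¬□¬p is F, ◇¬p is F. ✓
b: ¬□¬p is T, ◇¬p is F. ✗
c: ¬□¬p is F, ◇¬p is T. ✓
Satisfying worlds: {a, c}.

2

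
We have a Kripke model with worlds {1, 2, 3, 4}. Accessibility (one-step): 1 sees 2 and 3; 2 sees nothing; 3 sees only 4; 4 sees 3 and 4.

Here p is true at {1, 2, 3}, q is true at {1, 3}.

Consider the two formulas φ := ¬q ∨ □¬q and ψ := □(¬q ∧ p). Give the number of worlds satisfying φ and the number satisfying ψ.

3 and 1

For ¬q ∨ □¬q:
1: ¬q is F, □¬q is F. ✗
2: ¬q is T, □¬q is T. ✓
3: ¬q is F, □¬q is T. ✓
4: ¬q is T, □¬q is F. ✓
— 3 worlds.
For □(¬q ∧ p):
1: successors {2, 3}; ¬q ∧ p there: 2:T, 3:F. ✗
2: no successors, so □(¬q ∧ p) holds vacuously. ✓
3: successors {4}; ¬q ∧ p there: 4:F. ✗
4: successors {3, 4}; ¬q ∧ p there: 3:F, 4:F. ✗
— 1 world.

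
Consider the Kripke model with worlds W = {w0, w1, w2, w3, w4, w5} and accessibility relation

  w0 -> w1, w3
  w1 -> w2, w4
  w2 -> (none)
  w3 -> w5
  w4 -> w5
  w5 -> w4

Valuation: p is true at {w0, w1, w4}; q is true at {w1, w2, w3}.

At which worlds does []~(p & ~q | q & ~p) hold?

w0: successors {w1, w3}; ~(p & ~q | q & ~p) there: w1:T, w3:F. ✗
w1: successors {w2, w4}; ~(p & ~q | q & ~p) there: w2:F, w4:F. ✗
w2: no successors, so []~(p & ~q | q & ~p) holds vacuously. ✓
w3: successors {w5}; ~(p & ~q | q & ~p) there: w5:T. ✓
w4: successors {w5}; ~(p & ~q | q & ~p) there: w5:T. ✓
w5: successors {w4}; ~(p & ~q | q & ~p) there: w4:F. ✗

{w2, w3, w4}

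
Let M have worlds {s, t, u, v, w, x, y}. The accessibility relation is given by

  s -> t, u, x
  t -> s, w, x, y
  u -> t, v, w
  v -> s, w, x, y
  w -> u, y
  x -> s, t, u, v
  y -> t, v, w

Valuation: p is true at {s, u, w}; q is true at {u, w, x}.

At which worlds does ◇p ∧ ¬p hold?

s: ◇p is T, ¬p is F. ✗
t: ◇p is T, ¬p is T. ✓
u: ◇p is T, ¬p is F. ✗
v: ◇p is T, ¬p is T. ✓
w: ◇p is T, ¬p is F. ✗
x: ◇p is T, ¬p is T. ✓
y: ◇p is T, ¬p is T. ✓

{t, v, x, y}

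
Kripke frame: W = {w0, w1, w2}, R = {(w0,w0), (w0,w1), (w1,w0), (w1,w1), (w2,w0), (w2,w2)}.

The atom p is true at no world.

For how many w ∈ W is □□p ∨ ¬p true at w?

w0: □□p is F, ¬p is T. ✓
w1: □□p is F, ¬p is T. ✓
w2: □□p is F, ¬p is T. ✓
Satisfying worlds: {w0, w1, w2}.

3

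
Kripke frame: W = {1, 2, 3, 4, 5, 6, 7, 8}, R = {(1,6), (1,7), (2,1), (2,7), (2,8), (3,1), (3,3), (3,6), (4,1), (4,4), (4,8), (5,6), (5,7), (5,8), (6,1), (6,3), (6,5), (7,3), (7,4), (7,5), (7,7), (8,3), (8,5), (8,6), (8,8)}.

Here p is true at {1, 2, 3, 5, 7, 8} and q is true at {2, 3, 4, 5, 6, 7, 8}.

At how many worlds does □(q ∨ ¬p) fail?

1: successors {6, 7}; q ∨ ¬p there: 6:T, 7:T. ✓
2: successors {1, 7, 8}; q ∨ ¬p there: 1:F, 7:T, 8:T. ✗
3: successors {1, 3, 6}; q ∨ ¬p there: 1:F, 3:T, 6:T. ✗
4: successors {1, 4, 8}; q ∨ ¬p there: 1:F, 4:T, 8:T. ✗
5: successors {6, 7, 8}; q ∨ ¬p there: 6:T, 7:T, 8:T. ✓
6: successors {1, 3, 5}; q ∨ ¬p there: 1:F, 3:T, 5:T. ✗
7: successors {3, 4, 5, 7}; q ∨ ¬p there: 3:T, 4:T, 5:T, 7:T. ✓
8: successors {3, 5, 6, 8}; q ∨ ¬p there: 3:T, 5:T, 6:T, 8:T. ✓
Satisfying worlds: {1, 5, 7, 8}.
So □(q ∨ ¬p) fails at the other 4 worlds.

4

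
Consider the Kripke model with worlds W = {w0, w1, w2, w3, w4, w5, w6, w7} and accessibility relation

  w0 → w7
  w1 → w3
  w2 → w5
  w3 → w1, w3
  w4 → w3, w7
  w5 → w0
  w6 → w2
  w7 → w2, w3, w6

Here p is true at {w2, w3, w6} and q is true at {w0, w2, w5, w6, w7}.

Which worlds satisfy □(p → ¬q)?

w0: successors {w7}; p → ¬q there: w7:T. ✓
w1: successors {w3}; p → ¬q there: w3:T. ✓
w2: successors {w5}; p → ¬q there: w5:T. ✓
w3: successors {w1, w3}; p → ¬q there: w1:T, w3:T. ✓
w4: successors {w3, w7}; p → ¬q there: w3:T, w7:T. ✓
w5: successors {w0}; p → ¬q there: w0:T. ✓
w6: successors {w2}; p → ¬q there: w2:F. ✗
w7: successors {w2, w3, w6}; p → ¬q there: w2:F, w3:T, w6:F. ✗

{w0, w1, w2, w3, w4, w5}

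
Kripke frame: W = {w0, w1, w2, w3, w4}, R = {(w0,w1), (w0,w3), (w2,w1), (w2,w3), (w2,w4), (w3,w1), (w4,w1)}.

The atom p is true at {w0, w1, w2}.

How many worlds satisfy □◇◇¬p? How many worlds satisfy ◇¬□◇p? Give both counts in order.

1 and 2

For □◇◇¬p:
w0: successors {w1, w3}; ◇◇¬p there: w1:F, w3:F. ✗
w1: no successors, so □◇◇¬p holds vacuously. ✓
w2: successors {w1, w3, w4}; ◇◇¬p there: w1:F, w3:F, w4:F. ✗
w3: successors {w1}; ◇◇¬p there: w1:F. ✗
w4: successors {w1}; ◇◇¬p there: w1:F. ✗
— 1 world.
For ◇¬□◇p:
w0: successors {w1, w3}; ¬□◇p there: w1:F, w3:T. ✓
w1: no successors, so ◇¬□◇p fails. ✗
w2: successors {w1, w3, w4}; ¬□◇p there: w1:F, w3:T, w4:T. ✓
w3: successors {w1}; ¬□◇p there: w1:F. ✗
w4: successors {w1}; ¬□◇p there: w1:F. ✗
— 2 worlds.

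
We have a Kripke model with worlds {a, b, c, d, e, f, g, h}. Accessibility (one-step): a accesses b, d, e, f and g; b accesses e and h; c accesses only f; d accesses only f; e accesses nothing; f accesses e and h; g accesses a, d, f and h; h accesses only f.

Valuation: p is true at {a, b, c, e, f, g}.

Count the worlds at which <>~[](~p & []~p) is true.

7

a: successors {b, d, e, f, g}; ~[](~p & []~p) there: b:T, d:T, e:F, f:T, g:T. ✓
b: successors {e, h}; ~[](~p & []~p) there: e:F, h:T. ✓
c: successors {f}; ~[](~p & []~p) there: f:T. ✓
d: successors {f}; ~[](~p & []~p) there: f:T. ✓
e: no successors, so <>~[](~p & []~p) fails. ✗
f: successors {e, h}; ~[](~p & []~p) there: e:F, h:T. ✓
g: successors {a, d, f, h}; ~[](~p & []~p) there: a:T, d:T, f:T, h:T. ✓
h: successors {f}; ~[](~p & []~p) there: f:T. ✓
Satisfying worlds: {a, b, c, d, f, g, h}.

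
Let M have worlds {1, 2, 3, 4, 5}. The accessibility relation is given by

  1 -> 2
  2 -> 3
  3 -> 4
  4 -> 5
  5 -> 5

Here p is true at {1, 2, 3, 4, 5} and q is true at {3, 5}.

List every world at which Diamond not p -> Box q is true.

{1, 2, 3, 4, 5}

1: Diamond not p is F, Box q is F. ✓
2: Diamond not p is F, Box q is T. ✓
3: Diamond not p is F, Box q is F. ✓
4: Diamond not p is F, Box q is T. ✓
5: Diamond not p is F, Box q is T. ✓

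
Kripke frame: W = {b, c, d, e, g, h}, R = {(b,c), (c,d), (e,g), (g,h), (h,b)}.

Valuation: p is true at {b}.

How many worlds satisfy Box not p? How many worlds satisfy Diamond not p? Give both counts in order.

5 and 4

For Box not p:
b: successors {c}; not p there: c:T. ✓
c: successors {d}; not p there: d:T. ✓
d: no successors, so Box not p holds vacuously. ✓
e: successors {g}; not p there: g:T. ✓
g: successors {h}; not p there: h:T. ✓
h: successors {b}; not p there: b:F. ✗
— 5 worlds.
For Diamond not p:
b: successors {c}; not p there: c:T. ✓
c: successors {d}; not p there: d:T. ✓
d: no successors, so Diamond not p fails. ✗
e: successors {g}; not p there: g:T. ✓
g: successors {h}; not p there: h:T. ✓
h: successors {b}; not p there: b:F. ✗
— 4 worlds.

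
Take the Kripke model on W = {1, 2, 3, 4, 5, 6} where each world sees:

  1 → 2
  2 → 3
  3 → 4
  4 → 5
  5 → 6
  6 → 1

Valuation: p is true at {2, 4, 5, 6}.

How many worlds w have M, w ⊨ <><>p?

1: successors {2}; <>p there: 2:F. ✗
2: successors {3}; <>p there: 3:T. ✓
3: successors {4}; <>p there: 4:T. ✓
4: successors {5}; <>p there: 5:T. ✓
5: successors {6}; <>p there: 6:F. ✗
6: successors {1}; <>p there: 1:T. ✓
Satisfying worlds: {2, 3, 4, 6}.

4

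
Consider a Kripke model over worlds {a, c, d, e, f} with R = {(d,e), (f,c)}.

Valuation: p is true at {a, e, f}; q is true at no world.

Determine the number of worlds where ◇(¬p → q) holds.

a: no successors, so ◇(¬p → q) fails. ✗
c: no successors, so ◇(¬p → q) fails. ✗
d: successors {e}; ¬p → q there: e:T. ✓
e: no successors, so ◇(¬p → q) fails. ✗
f: successors {c}; ¬p → q there: c:F. ✗
Satisfying worlds: {d}.

1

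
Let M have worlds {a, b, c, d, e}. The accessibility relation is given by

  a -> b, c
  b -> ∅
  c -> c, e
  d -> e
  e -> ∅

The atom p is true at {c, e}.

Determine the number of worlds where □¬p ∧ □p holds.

2

a: □¬p is F, □p is F. ✗
b: □¬p is T, □p is T. ✓
c: □¬p is F, □p is T. ✗
d: □¬p is F, □p is T. ✗
e: □¬p is T, □p is T. ✓
Satisfying worlds: {b, e}.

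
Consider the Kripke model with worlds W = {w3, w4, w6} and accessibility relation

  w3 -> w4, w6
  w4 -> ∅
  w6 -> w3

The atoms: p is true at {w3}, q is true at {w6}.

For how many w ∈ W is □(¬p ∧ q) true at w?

w3: successors {w4, w6}; ¬p ∧ q there: w4:F, w6:T. ✗
w4: no successors, so □(¬p ∧ q) holds vacuously. ✓
w6: successors {w3}; ¬p ∧ q there: w3:F. ✗
Satisfying worlds: {w4}.

1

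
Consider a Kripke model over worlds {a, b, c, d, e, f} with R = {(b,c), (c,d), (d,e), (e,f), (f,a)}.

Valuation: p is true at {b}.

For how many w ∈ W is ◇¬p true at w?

a: no successors, so ◇¬p fails. ✗
b: successors {c}; ¬p there: c:T. ✓
c: successors {d}; ¬p there: d:T. ✓
d: successors {e}; ¬p there: e:T. ✓
e: successors {f}; ¬p there: f:T. ✓
f: successors {a}; ¬p there: a:T. ✓
Satisfying worlds: {b, c, d, e, f}.

5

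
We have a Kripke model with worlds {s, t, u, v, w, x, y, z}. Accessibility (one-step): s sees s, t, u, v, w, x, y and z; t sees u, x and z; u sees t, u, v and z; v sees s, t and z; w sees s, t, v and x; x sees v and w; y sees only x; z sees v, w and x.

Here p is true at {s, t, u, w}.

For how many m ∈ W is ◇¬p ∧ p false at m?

4

s: ◇¬p is T, p is T. ✓
t: ◇¬p is T, p is T. ✓
u: ◇¬p is T, p is T. ✓
v: ◇¬p is T, p is F. ✗
w: ◇¬p is T, p is T. ✓
x: ◇¬p is T, p is F. ✗
y: ◇¬p is T, p is F. ✗
z: ◇¬p is T, p is F. ✗
Satisfying worlds: {s, t, u, w}.
So ◇¬p ∧ p fails at the other 4 worlds.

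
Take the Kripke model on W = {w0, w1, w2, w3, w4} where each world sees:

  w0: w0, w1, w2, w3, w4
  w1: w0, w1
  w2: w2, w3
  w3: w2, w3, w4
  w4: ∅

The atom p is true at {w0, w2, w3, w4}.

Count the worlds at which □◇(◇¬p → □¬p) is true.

w0: successors {w0, w1, w2, w3, w4}; ◇(◇¬p → □¬p) there: w0:T, w1:F, w2:T, w3:T, w4:F. ✗
w1: successors {w0, w1}; ◇(◇¬p → □¬p) there: w0:T, w1:F. ✗
w2: successors {w2, w3}; ◇(◇¬p → □¬p) there: w2:T, w3:T. ✓
w3: successors {w2, w3, w4}; ◇(◇¬p → □¬p) there: w2:T, w3:T, w4:F. ✗
w4: no successors, so □◇(◇¬p → □¬p) holds vacuously. ✓
Satisfying worlds: {w2, w4}.

2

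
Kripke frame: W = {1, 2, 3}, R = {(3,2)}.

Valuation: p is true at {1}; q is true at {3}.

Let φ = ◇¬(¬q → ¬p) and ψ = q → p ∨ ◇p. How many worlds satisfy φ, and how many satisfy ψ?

For ◇¬(¬q → ¬p):
1: no successors, so ◇¬(¬q → ¬p) fails. ✗
2: no successors, so ◇¬(¬q → ¬p) fails. ✗
3: successors {2}; ¬(¬q → ¬p) there: 2:F. ✗
— 0 worlds.
For q → p ∨ ◇p:
1: q is F, p ∨ ◇p is T. ✓
2: q is F, p ∨ ◇p is F. ✓
3: q is T, p ∨ ◇p is F. ✗
— 2 worlds.

0 and 2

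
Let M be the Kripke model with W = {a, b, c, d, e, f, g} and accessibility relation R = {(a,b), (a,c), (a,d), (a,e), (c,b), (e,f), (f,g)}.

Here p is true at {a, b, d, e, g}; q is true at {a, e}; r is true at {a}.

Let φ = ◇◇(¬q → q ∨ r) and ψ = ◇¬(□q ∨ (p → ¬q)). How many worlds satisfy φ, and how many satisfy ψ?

0 and 1

For ◇◇(¬q → q ∨ r):
a: successors {b, c, d, e}; ◇(¬q → q ∨ r) there: b:F, c:F, d:F, e:F. ✗
b: no successors, so ◇◇(¬q → q ∨ r) fails. ✗
c: successors {b}; ◇(¬q → q ∨ r) there: b:F. ✗
d: no successors, so ◇◇(¬q → q ∨ r) fails. ✗
e: successors {f}; ◇(¬q → q ∨ r) there: f:F. ✗
f: successors {g}; ◇(¬q → q ∨ r) there: g:F. ✗
g: no successors, so ◇◇(¬q → q ∨ r) fails. ✗
— 0 worlds.
For ◇¬(□q ∨ (p → ¬q)):
a: successors {b, c, d, e}; ¬(□q ∨ (p → ¬q)) there: b:F, c:F, d:F, e:T. ✓
b: no successors, so ◇¬(□q ∨ (p → ¬q)) fails. ✗
c: successors {b}; ¬(□q ∨ (p → ¬q)) there: b:F. ✗
d: no successors, so ◇¬(□q ∨ (p → ¬q)) fails. ✗
e: successors {f}; ¬(□q ∨ (p → ¬q)) there: f:F. ✗
f: successors {g}; ¬(□q ∨ (p → ¬q)) there: g:F. ✗
g: no successors, so ◇¬(□q ∨ (p → ¬q)) fails. ✗
— 1 world.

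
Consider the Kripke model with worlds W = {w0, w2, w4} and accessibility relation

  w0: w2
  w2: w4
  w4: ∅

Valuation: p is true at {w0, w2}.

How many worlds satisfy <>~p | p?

2

w0: <>~p is F, p is T. ✓
w2: <>~p is T, p is T. ✓
w4: <>~p is F, p is F. ✗
Satisfying worlds: {w0, w2}.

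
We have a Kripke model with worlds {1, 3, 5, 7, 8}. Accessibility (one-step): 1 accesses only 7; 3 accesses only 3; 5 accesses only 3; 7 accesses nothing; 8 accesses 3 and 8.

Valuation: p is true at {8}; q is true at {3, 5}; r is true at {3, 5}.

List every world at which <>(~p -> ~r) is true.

1: successors {7}; ~p -> ~r there: 7:T. ✓
3: successors {3}; ~p -> ~r there: 3:F. ✗
5: successors {3}; ~p -> ~r there: 3:F. ✗
7: no successors, so <>(~p -> ~r) fails. ✗
8: successors {3, 8}; ~p -> ~r there: 3:F, 8:T. ✓

{1, 8}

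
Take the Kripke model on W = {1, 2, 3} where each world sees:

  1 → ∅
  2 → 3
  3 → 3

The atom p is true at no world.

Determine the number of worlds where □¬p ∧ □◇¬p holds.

1: □¬p is T, □◇¬p is T. ✓
2: □¬p is T, □◇¬p is T. ✓
3: □¬p is T, □◇¬p is T. ✓
Satisfying worlds: {1, 2, 3}.

3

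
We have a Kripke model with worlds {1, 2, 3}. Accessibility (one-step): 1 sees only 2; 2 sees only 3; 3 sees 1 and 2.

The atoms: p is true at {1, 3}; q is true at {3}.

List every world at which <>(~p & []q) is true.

1: successors {2}; ~p & []q there: 2:T. ✓
2: successors {3}; ~p & []q there: 3:F. ✗
3: successors {1, 2}; ~p & []q there: 1:F, 2:T. ✓

{1, 3}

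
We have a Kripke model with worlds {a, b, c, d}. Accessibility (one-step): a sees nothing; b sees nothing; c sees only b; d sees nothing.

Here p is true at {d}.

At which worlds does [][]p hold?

{a, b, c, d}

a: no successors, so [][]p holds vacuously. ✓
b: no successors, so [][]p holds vacuously. ✓
c: successors {b}; []p there: b:T. ✓
d: no successors, so [][]p holds vacuously. ✓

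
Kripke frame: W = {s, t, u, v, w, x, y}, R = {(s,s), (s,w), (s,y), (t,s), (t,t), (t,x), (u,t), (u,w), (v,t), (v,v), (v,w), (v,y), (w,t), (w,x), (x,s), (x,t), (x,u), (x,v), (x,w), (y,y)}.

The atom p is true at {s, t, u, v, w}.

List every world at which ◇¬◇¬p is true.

{t, w, x}

s: successors {s, w, y}; ¬◇¬p there: s:F, w:F, y:F. ✗
t: successors {s, t, x}; ¬◇¬p there: s:F, t:F, x:T. ✓
u: successors {t, w}; ¬◇¬p there: t:F, w:F. ✗
v: successors {t, v, w, y}; ¬◇¬p there: t:F, v:F, w:F, y:F. ✗
w: successors {t, x}; ¬◇¬p there: t:F, x:T. ✓
x: successors {s, t, u, v, w}; ¬◇¬p there: s:F, t:F, u:T, v:F, w:F. ✓
y: successors {y}; ¬◇¬p there: y:F. ✗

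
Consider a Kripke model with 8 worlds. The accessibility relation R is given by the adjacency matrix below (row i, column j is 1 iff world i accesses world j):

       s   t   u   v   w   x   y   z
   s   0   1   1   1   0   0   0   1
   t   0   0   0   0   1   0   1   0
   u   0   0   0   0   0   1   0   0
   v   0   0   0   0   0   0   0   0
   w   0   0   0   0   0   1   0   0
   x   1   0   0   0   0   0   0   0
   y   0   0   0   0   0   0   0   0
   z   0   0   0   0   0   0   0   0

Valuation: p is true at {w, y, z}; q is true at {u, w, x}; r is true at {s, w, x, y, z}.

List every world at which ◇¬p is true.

s: successors {t, u, v, z}; ¬p there: t:T, u:T, v:T, z:F. ✓
t: successors {w, y}; ¬p there: w:F, y:F. ✗
u: successors {x}; ¬p there: x:T. ✓
v: no successors, so ◇¬p fails. ✗
w: successors {x}; ¬p there: x:T. ✓
x: successors {s}; ¬p there: s:T. ✓
y: no successors, so ◇¬p fails. ✗
z: no successors, so ◇¬p fails. ✗

{s, u, w, x}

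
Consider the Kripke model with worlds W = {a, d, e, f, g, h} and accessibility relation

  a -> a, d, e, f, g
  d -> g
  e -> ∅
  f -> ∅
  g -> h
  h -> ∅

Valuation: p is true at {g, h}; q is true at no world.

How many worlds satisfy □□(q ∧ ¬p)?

4

a: successors {a, d, e, f, g}; □(q ∧ ¬p) there: a:F, d:F, e:T, f:T, g:F. ✗
d: successors {g}; □(q ∧ ¬p) there: g:F. ✗
e: no successors, so □□(q ∧ ¬p) holds vacuously. ✓
f: no successors, so □□(q ∧ ¬p) holds vacuously. ✓
g: successors {h}; □(q ∧ ¬p) there: h:T. ✓
h: no successors, so □□(q ∧ ¬p) holds vacuously. ✓
Satisfying worlds: {e, f, g, h}.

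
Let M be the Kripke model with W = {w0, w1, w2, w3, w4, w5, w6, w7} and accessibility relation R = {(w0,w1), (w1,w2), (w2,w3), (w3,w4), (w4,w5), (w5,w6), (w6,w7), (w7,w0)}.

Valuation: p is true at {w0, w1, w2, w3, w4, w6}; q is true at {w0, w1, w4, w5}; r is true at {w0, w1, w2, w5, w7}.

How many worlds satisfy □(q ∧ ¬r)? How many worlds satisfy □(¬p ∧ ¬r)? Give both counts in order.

For □(q ∧ ¬r):
w0: successors {w1}; q ∧ ¬r there: w1:F. ✗
w1: successors {w2}; q ∧ ¬r there: w2:F. ✗
w2: successors {w3}; q ∧ ¬r there: w3:F. ✗
w3: successors {w4}; q ∧ ¬r there: w4:T. ✓
w4: successors {w5}; q ∧ ¬r there: w5:F. ✗
w5: successors {w6}; q ∧ ¬r there: w6:F. ✗
w6: successors {w7}; q ∧ ¬r there: w7:F. ✗
w7: successors {w0}; q ∧ ¬r there: w0:F. ✗
— 1 world.
For □(¬p ∧ ¬r):
w0: successors {w1}; ¬p ∧ ¬r there: w1:F. ✗
w1: successors {w2}; ¬p ∧ ¬r there: w2:F. ✗
w2: successors {w3}; ¬p ∧ ¬r there: w3:F. ✗
w3: successors {w4}; ¬p ∧ ¬r there: w4:F. ✗
w4: successors {w5}; ¬p ∧ ¬r there: w5:F. ✗
w5: successors {w6}; ¬p ∧ ¬r there: w6:F. ✗
w6: successors {w7}; ¬p ∧ ¬r there: w7:F. ✗
w7: successors {w0}; ¬p ∧ ¬r there: w0:F. ✗
— 0 worlds.

1 and 0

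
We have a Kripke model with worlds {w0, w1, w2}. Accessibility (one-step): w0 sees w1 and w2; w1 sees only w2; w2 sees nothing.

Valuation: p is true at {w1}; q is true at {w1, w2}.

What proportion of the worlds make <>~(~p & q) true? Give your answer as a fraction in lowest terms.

w0: successors {w1, w2}; ~(~p & q) there: w1:T, w2:F. ✓
w1: successors {w2}; ~(~p & q) there: w2:F. ✗
w2: no successors, so <>~(~p & q) fails. ✗
That's 1 of 3 worlds, so 1/3.

1/3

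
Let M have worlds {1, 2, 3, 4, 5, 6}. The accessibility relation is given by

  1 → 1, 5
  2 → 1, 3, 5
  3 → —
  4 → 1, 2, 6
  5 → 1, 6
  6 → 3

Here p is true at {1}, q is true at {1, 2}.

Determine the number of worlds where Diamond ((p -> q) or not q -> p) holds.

1: successors {1, 5}; (p -> q) or not q -> p there: 1:T, 5:F. ✓
2: successors {1, 3, 5}; (p -> q) or not q -> p there: 1:T, 3:F, 5:F. ✓
3: no successors, so Diamond ((p -> q) or not q -> p) fails. ✗
4: successors {1, 2, 6}; (p -> q) or not q -> p there: 1:T, 2:F, 6:F. ✓
5: successors {1, 6}; (p -> q) or not q -> p there: 1:T, 6:F. ✓
6: successors {3}; (p -> q) or not q -> p there: 3:F. ✗
Satisfying worlds: {1, 2, 4, 5}.

4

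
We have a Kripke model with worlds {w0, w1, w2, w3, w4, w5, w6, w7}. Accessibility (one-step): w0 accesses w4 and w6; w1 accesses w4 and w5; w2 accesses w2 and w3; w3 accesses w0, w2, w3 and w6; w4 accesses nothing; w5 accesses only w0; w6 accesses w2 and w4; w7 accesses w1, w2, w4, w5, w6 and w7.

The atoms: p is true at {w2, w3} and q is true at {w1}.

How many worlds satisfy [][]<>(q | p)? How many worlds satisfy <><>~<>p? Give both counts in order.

For [][]<>(q | p):
w0: successors {w4, w6}; []<>(q | p) there: w4:T, w6:F. ✗
w1: successors {w4, w5}; []<>(q | p) there: w4:T, w5:F. ✗
w2: successors {w2, w3}; []<>(q | p) there: w2:T, w3:F. ✗
w3: successors {w0, w2, w3, w6}; []<>(q | p) there: w0:F, w2:T, w3:F, w6:F. ✗
w4: no successors, so [][]<>(q | p) holds vacuously. ✓
w5: successors {w0}; []<>(q | p) there: w0:F. ✗
w6: successors {w2, w4}; []<>(q | p) there: w2:T, w4:T. ✓
w7: successors {w1, w2, w4, w5, w6, w7}; []<>(q | p) there: w1:F, w2:T, w4:T, w5:F, w6:F, w7:F. ✗
— 2 worlds.
For <><>~<>p:
w0: successors {w4, w6}; <>~<>p there: w4:F, w6:T. ✓
w1: successors {w4, w5}; <>~<>p there: w4:F, w5:T. ✓
w2: successors {w2, w3}; <>~<>p there: w2:F, w3:T. ✓
w3: successors {w0, w2, w3, w6}; <>~<>p there: w0:T, w2:F, w3:T, w6:T. ✓
w4: no successors, so <><>~<>p fails. ✗
w5: successors {w0}; <>~<>p there: w0:T. ✓
w6: successors {w2, w4}; <>~<>p there: w2:F, w4:F. ✗
w7: successors {w1, w2, w4, w5, w6, w7}; <>~<>p there: w1:T, w2:F, w4:F, w5:T, w6:T, w7:T. ✓
— 6 worlds.

2 and 6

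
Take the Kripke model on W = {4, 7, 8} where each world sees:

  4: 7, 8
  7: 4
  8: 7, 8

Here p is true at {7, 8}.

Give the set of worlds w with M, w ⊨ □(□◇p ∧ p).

4: successors {7, 8}; □◇p ∧ p there: 7:T, 8:F. ✗
7: successors {4}; □◇p ∧ p there: 4:F. ✗
8: successors {7, 8}; □◇p ∧ p there: 7:T, 8:F. ✗

∅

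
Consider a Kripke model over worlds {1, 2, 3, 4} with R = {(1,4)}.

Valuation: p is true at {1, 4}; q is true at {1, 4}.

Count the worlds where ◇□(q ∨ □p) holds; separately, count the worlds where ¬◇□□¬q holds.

For ◇□(q ∨ □p):
1: successors {4}; □(q ∨ □p) there: 4:T. ✓
2: no successors, so ◇□(q ∨ □p) fails. ✗
3: no successors, so ◇□(q ∨ □p) fails. ✗
4: no successors, so ◇□(q ∨ □p) fails. ✗
— 1 world.
For ¬◇□□¬q:
1: ◇□□¬q is T. ✗
2: ◇□□¬q is F. ✓
3: ◇□□¬q is F. ✓
4: ◇□□¬q is F. ✓
— 3 worlds.

1 and 3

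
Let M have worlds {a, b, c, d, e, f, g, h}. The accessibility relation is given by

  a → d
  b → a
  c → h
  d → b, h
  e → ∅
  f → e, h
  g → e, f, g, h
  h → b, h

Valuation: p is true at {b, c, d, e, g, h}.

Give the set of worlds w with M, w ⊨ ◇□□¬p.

{f, g}

a: successors {d}; □□¬p there: d:F. ✗
b: successors {a}; □□¬p there: a:F. ✗
c: successors {h}; □□¬p there: h:F. ✗
d: successors {b, h}; □□¬p there: b:F, h:F. ✗
e: no successors, so ◇□□¬p fails. ✗
f: successors {e, h}; □□¬p there: e:T, h:F. ✓
g: successors {e, f, g, h}; □□¬p there: e:T, f:F, g:F, h:F. ✓
h: successors {b, h}; □□¬p there: b:F, h:F. ✗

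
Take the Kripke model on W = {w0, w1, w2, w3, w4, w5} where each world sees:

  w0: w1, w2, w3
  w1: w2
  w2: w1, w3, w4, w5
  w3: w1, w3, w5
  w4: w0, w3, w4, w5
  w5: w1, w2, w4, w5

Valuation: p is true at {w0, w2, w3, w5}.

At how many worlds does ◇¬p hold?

w0: successors {w1, w2, w3}; ¬p there: w1:T, w2:F, w3:F. ✓
w1: successors {w2}; ¬p there: w2:F. ✗
w2: successors {w1, w3, w4, w5}; ¬p there: w1:T, w3:F, w4:T, w5:F. ✓
w3: successors {w1, w3, w5}; ¬p there: w1:T, w3:F, w5:F. ✓
w4: successors {w0, w3, w4, w5}; ¬p there: w0:F, w3:F, w4:T, w5:F. ✓
w5: successors {w1, w2, w4, w5}; ¬p there: w1:T, w2:F, w4:T, w5:F. ✓
Satisfying worlds: {w0, w2, w3, w4, w5}.

5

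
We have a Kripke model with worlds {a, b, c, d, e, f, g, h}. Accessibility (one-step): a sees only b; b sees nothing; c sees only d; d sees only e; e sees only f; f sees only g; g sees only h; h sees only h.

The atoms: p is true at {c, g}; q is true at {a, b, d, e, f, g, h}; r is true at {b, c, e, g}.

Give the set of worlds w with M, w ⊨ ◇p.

a: successors {b}; p there: b:F. ✗
b: no successors, so ◇p fails. ✗
c: successors {d}; p there: d:F. ✗
d: successors {e}; p there: e:F. ✗
e: successors {f}; p there: f:F. ✗
f: successors {g}; p there: g:T. ✓
g: successors {h}; p there: h:F. ✗
h: successors {h}; p there: h:F. ✗

{f}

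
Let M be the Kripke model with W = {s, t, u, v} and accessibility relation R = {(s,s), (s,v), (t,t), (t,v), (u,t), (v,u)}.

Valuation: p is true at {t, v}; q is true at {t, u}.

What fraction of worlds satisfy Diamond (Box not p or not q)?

1/2

s: successors {s, v}; Box not p or not q there: s:T, v:T. ✓
t: successors {t, v}; Box not p or not q there: t:F, v:T. ✓
u: successors {t}; Box not p or not q there: t:F. ✗
v: successors {u}; Box not p or not q there: u:F. ✗
That's 2 of 4 worlds, so 2/4 = 1/2.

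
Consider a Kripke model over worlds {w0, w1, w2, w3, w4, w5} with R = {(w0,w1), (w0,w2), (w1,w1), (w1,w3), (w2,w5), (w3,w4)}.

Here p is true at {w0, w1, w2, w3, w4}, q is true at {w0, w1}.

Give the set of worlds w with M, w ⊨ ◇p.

{w0, w1, w3}

w0: successors {w1, w2}; p there: w1:T, w2:T. ✓
w1: successors {w1, w3}; p there: w1:T, w3:T. ✓
w2: successors {w5}; p there: w5:F. ✗
w3: successors {w4}; p there: w4:T. ✓
w4: no successors, so ◇p fails. ✗
w5: no successors, so ◇p fails. ✗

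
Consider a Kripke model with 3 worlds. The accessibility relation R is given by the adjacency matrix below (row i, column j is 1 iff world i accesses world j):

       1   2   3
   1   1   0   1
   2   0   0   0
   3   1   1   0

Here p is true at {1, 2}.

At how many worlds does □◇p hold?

1: successors {1, 3}; ◇p there: 1:T, 3:T. ✓
2: no successors, so □◇p holds vacuously. ✓
3: successors {1, 2}; ◇p there: 1:T, 2:F. ✗
Satisfying worlds: {1, 2}.

2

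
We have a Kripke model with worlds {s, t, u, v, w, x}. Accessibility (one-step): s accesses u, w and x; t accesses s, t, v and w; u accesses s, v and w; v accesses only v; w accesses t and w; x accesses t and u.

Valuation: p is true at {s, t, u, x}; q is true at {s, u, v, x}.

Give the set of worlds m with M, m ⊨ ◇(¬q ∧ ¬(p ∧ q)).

{s, t, u, w, x}

s: successors {u, w, x}; ¬q ∧ ¬(p ∧ q) there: u:F, w:T, x:F. ✓
t: successors {s, t, v, w}; ¬q ∧ ¬(p ∧ q) there: s:F, t:T, v:F, w:T. ✓
u: successors {s, v, w}; ¬q ∧ ¬(p ∧ q) there: s:F, v:F, w:T. ✓
v: successors {v}; ¬q ∧ ¬(p ∧ q) there: v:F. ✗
w: successors {t, w}; ¬q ∧ ¬(p ∧ q) there: t:T, w:T. ✓
x: successors {t, u}; ¬q ∧ ¬(p ∧ q) there: t:T, u:F. ✓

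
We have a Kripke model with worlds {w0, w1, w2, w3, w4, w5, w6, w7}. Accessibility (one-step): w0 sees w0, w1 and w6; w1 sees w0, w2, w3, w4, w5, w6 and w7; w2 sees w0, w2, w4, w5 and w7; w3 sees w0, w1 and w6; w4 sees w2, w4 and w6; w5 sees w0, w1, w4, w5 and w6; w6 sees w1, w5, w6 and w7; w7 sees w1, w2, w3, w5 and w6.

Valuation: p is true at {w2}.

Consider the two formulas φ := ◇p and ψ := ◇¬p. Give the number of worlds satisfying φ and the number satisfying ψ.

For ◇p:
w0: successors {w0, w1, w6}; p there: w0:F, w1:F, w6:F. ✗
w1: successors {w0, w2, w3, w4, w5, w6, w7}; p there: w0:F, w2:T, w3:F, w4:F, w5:F, w6:F, w7:F. ✓
w2: successors {w0, w2, w4, w5, w7}; p there: w0:F, w2:T, w4:F, w5:F, w7:F. ✓
w3: successors {w0, w1, w6}; p there: w0:F, w1:F, w6:F. ✗
w4: successors {w2, w4, w6}; p there: w2:T, w4:F, w6:F. ✓
w5: successors {w0, w1, w4, w5, w6}; p there: w0:F, w1:F, w4:F, w5:F, w6:F. ✗
w6: successors {w1, w5, w6, w7}; p there: w1:F, w5:F, w6:F, w7:F. ✗
w7: successors {w1, w2, w3, w5, w6}; p there: w1:F, w2:T, w3:F, w5:F, w6:F. ✓
— 4 worlds.
For ◇¬p:
w0: successors {w0, w1, w6}; ¬p there: w0:T, w1:T, w6:T. ✓
w1: successors {w0, w2, w3, w4, w5, w6, w7}; ¬p there: w0:T, w2:F, w3:T, w4:T, w5:T, w6:T, w7:T. ✓
w2: successors {w0, w2, w4, w5, w7}; ¬p there: w0:T, w2:F, w4:T, w5:T, w7:T. ✓
w3: successors {w0, w1, w6}; ¬p there: w0:T, w1:T, w6:T. ✓
w4: successors {w2, w4, w6}; ¬p there: w2:F, w4:T, w6:T. ✓
w5: successors {w0, w1, w4, w5, w6}; ¬p there: w0:T, w1:T, w4:T, w5:T, w6:T. ✓
w6: successors {w1, w5, w6, w7}; ¬p there: w1:T, w5:T, w6:T, w7:T. ✓
w7: successors {w1, w2, w3, w5, w6}; ¬p there: w1:T, w2:F, w3:T, w5:T, w6:T. ✓
— 8 worlds.

4 and 8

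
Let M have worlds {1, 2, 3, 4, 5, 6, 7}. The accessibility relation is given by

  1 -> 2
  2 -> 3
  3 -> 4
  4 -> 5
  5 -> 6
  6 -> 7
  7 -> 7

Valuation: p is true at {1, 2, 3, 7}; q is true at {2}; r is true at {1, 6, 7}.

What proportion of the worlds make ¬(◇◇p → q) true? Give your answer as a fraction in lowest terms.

4/7

1: ◇◇p → q is F. ✓
2: ◇◇p → q is T. ✗
3: ◇◇p → q is T. ✗
4: ◇◇p → q is T. ✗
5: ◇◇p → q is F. ✓
6: ◇◇p → q is F. ✓
7: ◇◇p → q is F. ✓
That's 4 of 7 worlds, so 4/7.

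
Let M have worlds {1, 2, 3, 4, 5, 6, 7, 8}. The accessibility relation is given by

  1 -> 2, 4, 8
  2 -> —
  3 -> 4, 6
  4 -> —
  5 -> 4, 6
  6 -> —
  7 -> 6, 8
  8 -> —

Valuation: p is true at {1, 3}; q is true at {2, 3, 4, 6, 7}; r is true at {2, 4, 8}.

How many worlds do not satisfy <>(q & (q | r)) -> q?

1: <>(q & (q | r)) is T, q is F. ✗
2: <>(q & (q | r)) is F, q is T. ✓
3: <>(q & (q | r)) is T, q is T. ✓
4: <>(q & (q | r)) is F, q is T. ✓
5: <>(q & (q | r)) is T, q is F. ✗
6: <>(q & (q | r)) is F, q is T. ✓
7: <>(q & (q | r)) is T, q is T. ✓
8: <>(q & (q | r)) is F, q is F. ✓
Satisfying worlds: {2, 3, 4, 6, 7, 8}.
So <>(q & (q | r)) -> q fails at the other 2 worlds.

2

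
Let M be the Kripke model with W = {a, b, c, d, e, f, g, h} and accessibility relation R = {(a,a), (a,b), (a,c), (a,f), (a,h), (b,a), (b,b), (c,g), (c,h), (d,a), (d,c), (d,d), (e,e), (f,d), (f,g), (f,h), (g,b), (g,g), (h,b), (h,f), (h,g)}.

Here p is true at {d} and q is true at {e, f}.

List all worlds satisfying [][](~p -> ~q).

{g, h}

a: successors {a, b, c, f, h}; [](~p -> ~q) there: a:F, b:T, c:T, f:T, h:F. ✗
b: successors {a, b}; [](~p -> ~q) there: a:F, b:T. ✗
c: successors {g, h}; [](~p -> ~q) there: g:T, h:F. ✗
d: successors {a, c, d}; [](~p -> ~q) there: a:F, c:T, d:T. ✗
e: successors {e}; [](~p -> ~q) there: e:F. ✗
f: successors {d, g, h}; [](~p -> ~q) there: d:T, g:T, h:F. ✗
g: successors {b, g}; [](~p -> ~q) there: b:T, g:T. ✓
h: successors {b, f, g}; [](~p -> ~q) there: b:T, f:T, g:T. ✓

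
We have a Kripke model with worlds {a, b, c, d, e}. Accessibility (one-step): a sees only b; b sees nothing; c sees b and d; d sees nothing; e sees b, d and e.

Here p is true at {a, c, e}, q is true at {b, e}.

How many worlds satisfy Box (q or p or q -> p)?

a: successors {b}; q or p or q -> p there: b:F. ✗
b: no successors, so Box (q or p or q -> p) holds vacuously. ✓
c: successors {b, d}; q or p or q -> p there: b:F, d:T. ✗
d: no successors, so Box (q or p or q -> p) holds vacuously. ✓
e: successors {b, d, e}; q or p or q -> p there: b:F, d:T, e:T. ✗
Satisfying worlds: {b, d}.

2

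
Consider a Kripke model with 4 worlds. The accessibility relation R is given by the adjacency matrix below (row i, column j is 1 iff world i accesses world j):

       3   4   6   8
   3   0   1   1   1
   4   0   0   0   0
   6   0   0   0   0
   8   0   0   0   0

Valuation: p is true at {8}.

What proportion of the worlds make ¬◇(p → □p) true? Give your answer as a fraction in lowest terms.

3: ◇(p → □p) is T. ✗
4: ◇(p → □p) is F. ✓
6: ◇(p → □p) is F. ✓
8: ◇(p → □p) is F. ✓
That's 3 of 4 worlds, so 3/4.

3/4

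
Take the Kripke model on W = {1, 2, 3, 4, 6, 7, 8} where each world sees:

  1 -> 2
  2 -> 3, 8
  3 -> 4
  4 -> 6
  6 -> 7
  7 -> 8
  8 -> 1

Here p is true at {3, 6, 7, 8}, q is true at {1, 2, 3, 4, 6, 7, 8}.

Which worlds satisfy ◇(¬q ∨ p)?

1: successors {2}; ¬q ∨ p there: 2:F. ✗
2: successors {3, 8}; ¬q ∨ p there: 3:T, 8:T. ✓
3: successors {4}; ¬q ∨ p there: 4:F. ✗
4: successors {6}; ¬q ∨ p there: 6:T. ✓
6: successors {7}; ¬q ∨ p there: 7:T. ✓
7: successors {8}; ¬q ∨ p there: 8:T. ✓
8: successors {1}; ¬q ∨ p there: 1:F. ✗

{2, 4, 6, 7}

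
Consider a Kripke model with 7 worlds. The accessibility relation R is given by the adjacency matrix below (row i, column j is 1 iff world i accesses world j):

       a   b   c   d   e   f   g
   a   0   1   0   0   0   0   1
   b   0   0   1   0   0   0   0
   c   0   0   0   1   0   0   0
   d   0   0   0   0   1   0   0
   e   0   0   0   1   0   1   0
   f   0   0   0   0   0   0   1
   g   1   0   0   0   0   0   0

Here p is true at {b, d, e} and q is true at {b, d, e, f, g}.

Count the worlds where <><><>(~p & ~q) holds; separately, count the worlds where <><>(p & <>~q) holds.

For <><><>(~p & ~q):
a: successors {b, g}; <><>(~p & ~q) there: b:F, g:F. ✗
b: successors {c}; <><>(~p & ~q) there: c:F. ✗
c: successors {d}; <><>(~p & ~q) there: d:F. ✗
d: successors {e}; <><>(~p & ~q) there: e:F. ✗
e: successors {d, f}; <><>(~p & ~q) there: d:F, f:T. ✓
f: successors {g}; <><>(~p & ~q) there: g:F. ✗
g: successors {a}; <><>(~p & ~q) there: a:T. ✓
— 2 worlds.
For <><>(p & <>~q):
a: successors {b, g}; <>(p & <>~q) there: b:F, g:F. ✗
b: successors {c}; <>(p & <>~q) there: c:F. ✗
c: successors {d}; <>(p & <>~q) there: d:F. ✗
d: successors {e}; <>(p & <>~q) there: e:F. ✗
e: successors {d, f}; <>(p & <>~q) there: d:F, f:F. ✗
f: successors {g}; <>(p & <>~q) there: g:F. ✗
g: successors {a}; <>(p & <>~q) there: a:T. ✓
— 1 world.

2 and 1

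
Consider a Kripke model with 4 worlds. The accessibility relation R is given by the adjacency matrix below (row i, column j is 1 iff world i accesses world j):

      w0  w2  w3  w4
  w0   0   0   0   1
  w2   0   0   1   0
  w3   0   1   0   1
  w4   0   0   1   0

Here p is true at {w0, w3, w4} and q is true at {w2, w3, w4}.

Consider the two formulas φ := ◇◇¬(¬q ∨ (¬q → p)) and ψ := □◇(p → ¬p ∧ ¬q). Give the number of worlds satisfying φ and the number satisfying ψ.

0 and 2

For ◇◇¬(¬q ∨ (¬q → p)):
w0: successors {w4}; ◇¬(¬q ∨ (¬q → p)) there: w4:F. ✗
w2: successors {w3}; ◇¬(¬q ∨ (¬q → p)) there: w3:F. ✗
w3: successors {w2, w4}; ◇¬(¬q ∨ (¬q → p)) there: w2:F, w4:F. ✗
w4: successors {w3}; ◇¬(¬q ∨ (¬q → p)) there: w3:F. ✗
— 0 worlds.
For □◇(p → ¬p ∧ ¬q):
w0: successors {w4}; ◇(p → ¬p ∧ ¬q) there: w4:F. ✗
w2: successors {w3}; ◇(p → ¬p ∧ ¬q) there: w3:T. ✓
w3: successors {w2, w4}; ◇(p → ¬p ∧ ¬q) there: w2:F, w4:F. ✗
w4: successors {w3}; ◇(p → ¬p ∧ ¬q) there: w3:T. ✓
— 2 worlds.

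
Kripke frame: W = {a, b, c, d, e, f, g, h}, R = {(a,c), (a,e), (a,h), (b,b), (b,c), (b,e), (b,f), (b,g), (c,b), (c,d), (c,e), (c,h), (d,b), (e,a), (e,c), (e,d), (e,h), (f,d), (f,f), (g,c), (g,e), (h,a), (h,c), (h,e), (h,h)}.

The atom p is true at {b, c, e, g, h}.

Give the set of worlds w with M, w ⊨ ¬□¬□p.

a: □¬□p is T. ✗
b: □¬□p is F. ✓
c: □¬□p is F. ✓
d: □¬□p is T. ✗
e: □¬□p is F. ✓
f: □¬□p is F. ✓
g: □¬□p is T. ✗
h: □¬□p is F. ✓

{b, c, e, f, h}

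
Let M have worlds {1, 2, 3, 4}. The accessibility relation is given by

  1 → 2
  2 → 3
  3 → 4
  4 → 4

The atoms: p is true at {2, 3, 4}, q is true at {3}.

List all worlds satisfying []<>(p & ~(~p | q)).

{2, 3, 4}

1: successors {2}; <>(p & ~(~p | q)) there: 2:F. ✗
2: successors {3}; <>(p & ~(~p | q)) there: 3:T. ✓
3: successors {4}; <>(p & ~(~p | q)) there: 4:T. ✓
4: successors {4}; <>(p & ~(~p | q)) there: 4:T. ✓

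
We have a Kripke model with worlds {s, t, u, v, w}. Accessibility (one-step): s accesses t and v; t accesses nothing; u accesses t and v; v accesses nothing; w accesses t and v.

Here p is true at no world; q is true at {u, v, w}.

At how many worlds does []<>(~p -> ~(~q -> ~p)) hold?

2

s: successors {t, v}; <>(~p -> ~(~q -> ~p)) there: t:F, v:F. ✗
t: no successors, so []<>(~p -> ~(~q -> ~p)) holds vacuously. ✓
u: successors {t, v}; <>(~p -> ~(~q -> ~p)) there: t:F, v:F. ✗
v: no successors, so []<>(~p -> ~(~q -> ~p)) holds vacuously. ✓
w: successors {t, v}; <>(~p -> ~(~q -> ~p)) there: t:F, v:F. ✗
Satisfying worlds: {t, v}.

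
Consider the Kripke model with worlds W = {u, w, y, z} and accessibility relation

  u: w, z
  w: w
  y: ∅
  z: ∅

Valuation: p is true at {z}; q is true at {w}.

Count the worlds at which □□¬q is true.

2

u: successors {w, z}; □¬q there: w:F, z:T. ✗
w: successors {w}; □¬q there: w:F. ✗
y: no successors, so □□¬q holds vacuously. ✓
z: no successors, so □□¬q holds vacuously. ✓
Satisfying worlds: {y, z}.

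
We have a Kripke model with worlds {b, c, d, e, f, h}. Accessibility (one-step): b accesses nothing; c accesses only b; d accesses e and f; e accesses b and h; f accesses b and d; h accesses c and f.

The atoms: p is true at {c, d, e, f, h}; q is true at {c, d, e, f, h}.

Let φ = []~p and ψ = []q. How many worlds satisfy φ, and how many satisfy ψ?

For []~p:
b: no successors, so []~p holds vacuously. ✓
c: successors {b}; ~p there: b:T. ✓
d: successors {e, f}; ~p there: e:F, f:F. ✗
e: successors {b, h}; ~p there: b:T, h:F. ✗
f: successors {b, d}; ~p there: b:T, d:F. ✗
h: successors {c, f}; ~p there: c:F, f:F. ✗
— 2 worlds.
For []q:
b: no successors, so []q holds vacuously. ✓
c: successors {b}; q there: b:F. ✗
d: successors {e, f}; q there: e:T, f:T. ✓
e: successors {b, h}; q there: b:F, h:T. ✗
f: successors {b, d}; q there: b:F, d:T. ✗
h: successors {c, f}; q there: c:T, f:T. ✓
— 3 worlds.

2 and 3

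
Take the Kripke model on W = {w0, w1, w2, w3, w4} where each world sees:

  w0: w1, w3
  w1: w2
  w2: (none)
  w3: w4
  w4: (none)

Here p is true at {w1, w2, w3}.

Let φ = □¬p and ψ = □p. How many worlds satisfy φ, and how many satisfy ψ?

For □¬p:
w0: successors {w1, w3}; ¬p there: w1:F, w3:F. ✗
w1: successors {w2}; ¬p there: w2:F. ✗
w2: no successors, so □¬p holds vacuously. ✓
w3: successors {w4}; ¬p there: w4:T. ✓
w4: no successors, so □¬p holds vacuously. ✓
— 3 worlds.
For □p:
w0: successors {w1, w3}; p there: w1:T, w3:T. ✓
w1: successors {w2}; p there: w2:T. ✓
w2: no successors, so □p holds vacuously. ✓
w3: successors {w4}; p there: w4:F. ✗
w4: no successors, so □p holds vacuously. ✓
— 4 worlds.

3 and 4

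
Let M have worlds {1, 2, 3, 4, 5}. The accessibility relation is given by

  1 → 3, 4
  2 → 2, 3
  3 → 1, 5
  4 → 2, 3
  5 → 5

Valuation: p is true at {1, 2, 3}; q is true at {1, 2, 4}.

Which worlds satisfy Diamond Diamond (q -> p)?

{1, 2, 3, 4, 5}

1: successors {3, 4}; Diamond (q -> p) there: 3:T, 4:T. ✓
2: successors {2, 3}; Diamond (q -> p) there: 2:T, 3:T. ✓
3: successors {1, 5}; Diamond (q -> p) there: 1:T, 5:T. ✓
4: successors {2, 3}; Diamond (q -> p) there: 2:T, 3:T. ✓
5: successors {5}; Diamond (q -> p) there: 5:T. ✓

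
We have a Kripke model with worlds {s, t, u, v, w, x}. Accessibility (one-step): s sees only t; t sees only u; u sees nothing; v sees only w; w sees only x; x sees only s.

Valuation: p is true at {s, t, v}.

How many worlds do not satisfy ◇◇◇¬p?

s: successors {t}; ◇◇¬p there: t:F. ✗
t: successors {u}; ◇◇¬p there: u:F. ✗
u: no successors, so ◇◇◇¬p fails. ✗
v: successors {w}; ◇◇¬p there: w:F. ✗
w: successors {x}; ◇◇¬p there: x:F. ✗
x: successors {s}; ◇◇¬p there: s:T. ✓
Satisfying worlds: {x}.
So ◇◇◇¬p fails at the other 5 worlds.

5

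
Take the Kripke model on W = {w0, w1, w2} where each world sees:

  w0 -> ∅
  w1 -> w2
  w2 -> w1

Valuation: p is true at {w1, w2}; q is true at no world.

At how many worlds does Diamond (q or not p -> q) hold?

2

w0: no successors, so Diamond (q or not p -> q) fails. ✗
w1: successors {w2}; q or not p -> q there: w2:T. ✓
w2: successors {w1}; q or not p -> q there: w1:T. ✓
Satisfying worlds: {w1, w2}.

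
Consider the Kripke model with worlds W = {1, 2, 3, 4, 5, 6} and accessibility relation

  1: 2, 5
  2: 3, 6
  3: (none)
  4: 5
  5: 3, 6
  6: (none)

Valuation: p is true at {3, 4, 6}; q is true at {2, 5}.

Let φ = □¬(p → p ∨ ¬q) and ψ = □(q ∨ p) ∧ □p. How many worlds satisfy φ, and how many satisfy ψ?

For □¬(p → p ∨ ¬q):
1: successors {2, 5}; ¬(p → p ∨ ¬q) there: 2:F, 5:F. ✗
2: successors {3, 6}; ¬(p → p ∨ ¬q) there: 3:F, 6:F. ✗
3: no successors, so □¬(p → p ∨ ¬q) holds vacuously. ✓
4: successors {5}; ¬(p → p ∨ ¬q) there: 5:F. ✗
5: successors {3, 6}; ¬(p → p ∨ ¬q) there: 3:F, 6:F. ✗
6: no successors, so □¬(p → p ∨ ¬q) holds vacuously. ✓
— 2 worlds.
For □(q ∨ p) ∧ □p:
1: □(q ∨ p) is T, □p is F. ✗
2: □(q ∨ p) is T, □p is T. ✓
3: □(q ∨ p) is T, □p is T. ✓
4: □(q ∨ p) is T, □p is F. ✗
5: □(q ∨ p) is T, □p is T. ✓
6: □(q ∨ p) is T, □p is T. ✓
— 4 worlds.

2 and 4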